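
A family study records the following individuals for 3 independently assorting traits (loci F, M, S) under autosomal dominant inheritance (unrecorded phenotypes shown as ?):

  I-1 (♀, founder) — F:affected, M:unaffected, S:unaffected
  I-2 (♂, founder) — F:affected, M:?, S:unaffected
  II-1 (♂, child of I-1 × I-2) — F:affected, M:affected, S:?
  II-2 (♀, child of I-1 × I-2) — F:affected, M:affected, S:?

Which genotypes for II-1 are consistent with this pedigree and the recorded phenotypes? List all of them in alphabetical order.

F/I-1 aff ·: Ff|FF
F/I-2 aff ·: Ff|FF
F/II-1 aff I-1×I-2: Ff|FF
F/II-2 aff I-1×I-2: Ff|FF
⇒ F over [I-1,I-2,II-1,II-2]: 13 consistent
M/I-1 un ·: mm
M/I-2 ? ·: Mm|MM
M/II-1 aff I-1×I-2: Mm
M/II-2 aff I-1×I-2: Mm
⇒ M over [I-1,I-2,II-1,II-2]: 2 consistent
S/I-1 un ·: ss
S/I-2 un ·: ss
S/II-1 ? I-1×I-2: ss
S/II-2 ? I-1×I-2: ss
⇒ S over [I-1,I-2,II-1,II-2]: 1 consistent

II-1 ∈ {FF Mm ss, Ff Mm ss}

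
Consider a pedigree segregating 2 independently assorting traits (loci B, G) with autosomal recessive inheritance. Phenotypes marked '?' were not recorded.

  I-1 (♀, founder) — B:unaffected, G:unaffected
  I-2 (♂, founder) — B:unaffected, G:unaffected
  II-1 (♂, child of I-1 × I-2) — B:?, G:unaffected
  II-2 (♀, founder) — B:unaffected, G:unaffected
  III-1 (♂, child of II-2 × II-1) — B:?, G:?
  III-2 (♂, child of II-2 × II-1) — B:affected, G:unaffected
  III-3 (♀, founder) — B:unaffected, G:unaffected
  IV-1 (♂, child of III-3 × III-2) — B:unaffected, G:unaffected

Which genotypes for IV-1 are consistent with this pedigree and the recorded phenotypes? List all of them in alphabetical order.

IV-1 ∈ {Bb GG, Bb Gg}

B/I-1 un ·: BB|Bb
B/I-2 un ·: BB|Bb
B/II-1 ? I-1×I-2: Bb|bb
B/II-2 un ·: Bb
B/III-1 ? II-2×II-1: BB|Bb|bb
B/III-2 aff II-2×II-1: bb
B/III-3 un ·: BB|Bb
B/IV-1 un III-3×III-2: Bb
⇒ B over [I-1,I-2,II-1,II-2,III-1,III-2,III-3,IV-1]: 22 consistent
G/I-1 un ·: GG|Gg
G/I-2 un ·: GG|Gg
G/II-1 un I-1×I-2: GG|Gg
G/II-2 un ·: GG|Gg
G/III-1 ? II-2×II-1: GG|Gg|gg
G/III-2 un II-2×II-1: GG|Gg
G/III-3 un ·: GG|Gg
G/IV-1 un III-3×III-2: GG|Gg
⇒ G over [I-1,I-2,II-1,II-2,III-1,III-2,III-3,IV-1]: 173 consistent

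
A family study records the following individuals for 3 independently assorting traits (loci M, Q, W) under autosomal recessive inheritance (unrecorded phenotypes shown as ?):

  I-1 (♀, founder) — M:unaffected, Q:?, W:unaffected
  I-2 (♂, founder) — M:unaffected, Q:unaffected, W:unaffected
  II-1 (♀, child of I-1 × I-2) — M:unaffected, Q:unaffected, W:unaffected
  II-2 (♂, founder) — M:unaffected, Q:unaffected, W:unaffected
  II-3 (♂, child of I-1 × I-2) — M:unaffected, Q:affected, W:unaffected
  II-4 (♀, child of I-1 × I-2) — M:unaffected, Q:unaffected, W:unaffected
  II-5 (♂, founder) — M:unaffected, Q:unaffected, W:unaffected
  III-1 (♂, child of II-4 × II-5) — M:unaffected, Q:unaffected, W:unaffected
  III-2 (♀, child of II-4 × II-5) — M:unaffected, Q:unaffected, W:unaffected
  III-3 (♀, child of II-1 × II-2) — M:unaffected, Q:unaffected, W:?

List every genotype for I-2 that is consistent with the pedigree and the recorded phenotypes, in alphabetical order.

M/I-1 un ·: MM|Mm
M/I-2 un ·: MM|Mm
M/II-1 un I-1×I-2: MM|Mm
M/II-2 un ·: MM|Mm
M/II-3 un I-1×I-2: MM|Mm
M/II-4 un I-1×I-2: MM|Mm
M/II-5 un ·: MM|Mm
M/III-1 un II-4×II-5: MM|Mm
M/III-2 un II-4×II-5: MM|Mm
M/III-3 un II-1×II-2: MM|Mm
⇒ M over [I-1,I-2,II-1,II-2,II-3,II-4,II-5,III-1,III-2,III-3]: 561 consistent
Q/I-1 ? ·: Qq|qq
Q/I-2 un ·: Qq
Q/II-1 un I-1×I-2: QQ|Qq
Q/II-2 un ·: QQ|Qq
Q/II-3 aff I-1×I-2: qq
Q/II-4 un I-1×I-2: QQ|Qq
Q/II-5 un ·: QQ|Qq
Q/III-1 un II-4×II-5: QQ|Qq
Q/III-2 un II-4×II-5: QQ|Qq
Q/III-3 un II-1×II-2: QQ|Qq
⇒ Q over [I-1,I-2,II-1,II-2,II-3,II-4,II-5,III-1,III-2,III-3]: 123 consistent
W/I-1 un ·: WW|Ww
W/I-2 un ·: WW|Ww
W/II-1 un I-1×I-2: WW|Ww
W/II-2 un ·: WW|Ww
W/II-3 un I-1×I-2: WW|Ww
W/II-4 un I-1×I-2: WW|Ww
W/II-5 un ·: WW|Ww
W/III-1 un II-4×II-5: WW|Ww
W/III-2 un II-4×II-5: WW|Ww
W/III-3 ? II-1×II-2: WW|Ww|ww
⇒ W over [I-1,I-2,II-1,II-2,II-3,II-4,II-5,III-1,III-2,III-3]: 639 consistent

I-2 ∈ {MM Qq WW, MM Qq Ww, Mm Qq WW, Mm Qq Ww}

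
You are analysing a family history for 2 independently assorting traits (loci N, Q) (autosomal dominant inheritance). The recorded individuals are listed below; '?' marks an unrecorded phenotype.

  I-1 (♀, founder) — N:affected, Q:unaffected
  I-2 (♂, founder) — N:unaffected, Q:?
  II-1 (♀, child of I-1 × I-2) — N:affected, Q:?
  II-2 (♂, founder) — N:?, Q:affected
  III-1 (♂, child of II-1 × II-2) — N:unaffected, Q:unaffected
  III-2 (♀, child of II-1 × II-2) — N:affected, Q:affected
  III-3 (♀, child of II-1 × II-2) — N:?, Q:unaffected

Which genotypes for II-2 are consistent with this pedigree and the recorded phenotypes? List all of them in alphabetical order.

II-2 ∈ {Nn Qq, nn Qq}

N/I-1 aff ·: Nn|NN
N/I-2 un ·: nn
N/II-1 aff I-1×I-2: Nn
N/II-2 ? ·: nn|Nn
N/III-1 un II-1×II-2: nn
N/III-2 aff II-1×II-2: Nn|NN
N/III-3 ? II-1×II-2: nn|Nn|NN
⇒ N over [I-1,I-2,II-1,II-2,III-1,III-2,III-3]: 16 consistent
Q/I-1 un ·: qq
Q/I-2 ? ·: qq|Qq|QQ
Q/II-1 ? I-1×I-2: qq|Qq
Q/II-2 aff ·: Qq
Q/III-1 un II-1×II-2: qq
Q/III-2 aff II-1×II-2: Qq|QQ
Q/III-3 un II-1×II-2: qq
⇒ Q over [I-1,I-2,II-1,II-2,III-1,III-2,III-3]: 6 consistent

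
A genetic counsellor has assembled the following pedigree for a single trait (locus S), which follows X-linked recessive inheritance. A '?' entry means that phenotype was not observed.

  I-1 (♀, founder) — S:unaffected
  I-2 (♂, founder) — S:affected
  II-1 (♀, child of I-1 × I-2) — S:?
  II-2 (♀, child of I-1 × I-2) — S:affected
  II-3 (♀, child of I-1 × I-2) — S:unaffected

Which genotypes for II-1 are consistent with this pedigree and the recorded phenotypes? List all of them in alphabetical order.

II-1 ∈ {X^SX^s, X^sX^s}

S/I-1 un ·: X^SX^s
S/I-2 aff ·: X^sY
S/II-1 ? I-1×I-2: X^SX^s|X^sX^s
S/II-2 aff I-1×I-2: X^sX^s
S/II-3 un I-1×I-2: X^SX^s
⇒ S over [I-1,I-2,II-1,II-2,II-3]: 2 consistent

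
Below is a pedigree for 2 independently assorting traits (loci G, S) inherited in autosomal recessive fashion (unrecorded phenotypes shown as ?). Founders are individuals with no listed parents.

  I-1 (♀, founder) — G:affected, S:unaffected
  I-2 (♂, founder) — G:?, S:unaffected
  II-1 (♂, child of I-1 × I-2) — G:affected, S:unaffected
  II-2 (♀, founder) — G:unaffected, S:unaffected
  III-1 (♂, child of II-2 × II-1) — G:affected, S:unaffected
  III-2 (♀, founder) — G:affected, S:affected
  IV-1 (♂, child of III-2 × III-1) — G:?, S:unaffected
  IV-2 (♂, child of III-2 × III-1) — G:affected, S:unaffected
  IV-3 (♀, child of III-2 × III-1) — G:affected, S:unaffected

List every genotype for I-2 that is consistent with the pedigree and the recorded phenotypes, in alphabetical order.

I-2 ∈ {Gg SS, Gg Ss, gg SS, gg Ss}

G/I-1 aff ·: gg
G/I-2 ? ·: Gg|gg
G/II-1 aff I-1×I-2: gg
G/II-2 un ·: Gg
G/III-1 aff II-2×II-1: gg
G/III-2 aff ·: gg
G/IV-1 ? III-2×III-1: gg
G/IV-2 aff III-2×III-1: gg
G/IV-3 aff III-2×III-1: gg
⇒ G over [I-1,I-2,II-1,II-2,III-1,III-2,IV-1,IV-2,IV-3]: 2 consistent
S/I-1 un ·: SS|Ss
S/I-2 un ·: SS|Ss
S/II-1 un I-1×I-2: SS|Ss
S/II-2 un ·: SS|Ss
S/III-1 un II-2×II-1: SS|Ss
S/III-2 aff ·: ss
S/IV-1 un III-2×III-1: Ss
S/IV-2 un III-2×III-1: Ss
S/IV-3 un III-2×III-1: Ss
⇒ S over [I-1,I-2,II-1,II-2,III-1,III-2,IV-1,IV-2,IV-3]: 24 consistent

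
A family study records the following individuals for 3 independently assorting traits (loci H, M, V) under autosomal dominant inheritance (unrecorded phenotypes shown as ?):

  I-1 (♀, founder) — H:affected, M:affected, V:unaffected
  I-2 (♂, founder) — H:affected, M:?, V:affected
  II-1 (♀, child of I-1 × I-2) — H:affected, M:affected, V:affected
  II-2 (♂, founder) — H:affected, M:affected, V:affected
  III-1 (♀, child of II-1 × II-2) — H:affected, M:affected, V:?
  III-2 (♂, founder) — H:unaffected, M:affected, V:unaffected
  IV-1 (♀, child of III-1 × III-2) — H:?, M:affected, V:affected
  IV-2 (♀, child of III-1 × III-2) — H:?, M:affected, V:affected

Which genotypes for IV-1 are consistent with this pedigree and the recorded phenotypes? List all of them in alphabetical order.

IV-1 ∈ {Hh MM Vv, Hh Mm Vv, hh MM Vv, hh Mm Vv}

H/I-1 aff ·: Hh|HH
H/I-2 aff ·: Hh|HH
H/II-1 aff I-1×I-2: Hh|HH
H/II-2 aff ·: Hh|HH
H/III-1 aff II-1×II-2: Hh|HH
H/III-2 un ·: hh
H/IV-1 ? III-1×III-2: hh|Hh
H/IV-2 ? III-1×III-2: hh|Hh
⇒ H over [I-1,I-2,II-1,II-2,III-1,III-2,IV-1,IV-2]: 54 consistent
M/I-1 aff ·: Mm|MM
M/I-2 ? ·: mm|Mm|MM
M/II-1 aff I-1×I-2: Mm|MM
M/II-2 aff ·: Mm|MM
M/III-1 aff II-1×II-2: Mm|MM
M/III-2 aff ·: Mm|MM
M/IV-1 aff III-1×III-2: Mm|MM
M/IV-2 aff III-1×III-2: Mm|MM
⇒ M over [I-1,I-2,II-1,II-2,III-1,III-2,IV-1,IV-2]: 202 consistent
V/I-1 un ·: vv
V/I-2 aff ·: Vv|VV
V/II-1 aff I-1×I-2: Vv
V/II-2 aff ·: Vv|VV
V/III-1 ? II-1×II-2: Vv|VV
V/III-2 un ·: vv
V/IV-1 aff III-1×III-2: Vv
V/IV-2 aff III-1×III-2: Vv
⇒ V over [I-1,I-2,II-1,II-2,III-1,III-2,IV-1,IV-2]: 8 consistent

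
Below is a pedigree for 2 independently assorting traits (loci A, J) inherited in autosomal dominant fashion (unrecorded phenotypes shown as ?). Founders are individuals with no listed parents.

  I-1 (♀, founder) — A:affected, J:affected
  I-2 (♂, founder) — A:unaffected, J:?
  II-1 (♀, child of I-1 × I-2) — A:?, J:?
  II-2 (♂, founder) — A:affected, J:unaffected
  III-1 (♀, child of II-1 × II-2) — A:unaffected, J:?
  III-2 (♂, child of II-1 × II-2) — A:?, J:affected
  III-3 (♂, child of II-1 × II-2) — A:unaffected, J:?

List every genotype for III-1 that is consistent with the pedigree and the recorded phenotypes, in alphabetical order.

A/I-1 aff ·: Aa|AA
A/I-2 un ·: aa
A/II-1 ? I-1×I-2: aa|Aa
A/II-2 aff ·: Aa
A/III-1 un II-1×II-2: aa
A/III-2 ? II-1×II-2: aa|Aa|AA
A/III-3 un II-1×II-2: aa
⇒ A over [I-1,I-2,II-1,II-2,III-1,III-2,III-3]: 8 consistent
J/I-1 aff ·: Jj|JJ
J/I-2 ? ·: jj|Jj|JJ
J/II-1 ? I-1×I-2: Jj|JJ
J/II-2 un ·: jj
J/III-1 ? II-1×II-2: jj|Jj
J/III-2 aff II-1×II-2: Jj
J/III-3 ? II-1×II-2: jj|Jj
⇒ J over [I-1,I-2,II-1,II-2,III-1,III-2,III-3]: 24 consistent

III-1 ∈ {aa Jj, aa jj}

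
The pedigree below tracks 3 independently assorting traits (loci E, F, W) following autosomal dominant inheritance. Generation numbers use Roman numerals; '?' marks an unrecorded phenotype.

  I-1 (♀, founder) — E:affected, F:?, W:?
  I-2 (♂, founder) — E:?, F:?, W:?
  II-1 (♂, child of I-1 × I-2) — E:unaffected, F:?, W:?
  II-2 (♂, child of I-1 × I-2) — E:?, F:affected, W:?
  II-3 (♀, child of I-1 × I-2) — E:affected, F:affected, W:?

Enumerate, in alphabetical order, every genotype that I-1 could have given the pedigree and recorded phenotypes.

I-1 ∈ {Ee FF WW, Ee FF Ww, Ee FF ww, Ee Ff WW, Ee Ff Ww, Ee Ff ww, Ee ff WW, Ee ff Ww, Ee ff ww}

E/I-1 aff ·: Ee
E/I-2 ? ·: ee|Ee
E/II-1 un I-1×I-2: ee
E/II-2 ? I-1×I-2: ee|Ee|EE
E/II-3 aff I-1×I-2: Ee|EE
⇒ E over [I-1,I-2,II-1,II-2,II-3]: 8 consistent
F/I-1 ? ·: ff|Ff|FF
F/I-2 ? ·: ff|Ff|FF
F/II-1 ? I-1×I-2: ff|Ff|FF
F/II-2 aff I-1×I-2: Ff|FF
F/II-3 aff I-1×I-2: Ff|FF
⇒ F over [I-1,I-2,II-1,II-2,II-3]: 35 consistent
W/I-1 ? ·: ww|Ww|WW
W/I-2 ? ·: ww|Ww|WW
W/II-1 ? I-1×I-2: ww|Ww|WW
W/II-2 ? I-1×I-2: ww|Ww|WW
W/II-3 ? I-1×I-2: ww|Ww|WW
⇒ W over [I-1,I-2,II-1,II-2,II-3]: 63 consistent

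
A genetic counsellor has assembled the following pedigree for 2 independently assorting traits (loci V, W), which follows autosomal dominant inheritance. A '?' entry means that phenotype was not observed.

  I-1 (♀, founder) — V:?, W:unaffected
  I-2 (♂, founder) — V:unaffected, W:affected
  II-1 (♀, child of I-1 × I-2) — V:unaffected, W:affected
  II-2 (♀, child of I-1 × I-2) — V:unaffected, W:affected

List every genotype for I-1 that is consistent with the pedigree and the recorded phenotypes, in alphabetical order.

I-1 ∈ {Vv ww, vv ww}

V/I-1 ? ·: vv|Vv
V/I-2 un ·: vv
V/II-1 un I-1×I-2: vv
V/II-2 un I-1×I-2: vv
⇒ V over [I-1,I-2,II-1,II-2]: 2 consistent
W/I-1 un ·: ww
W/I-2 aff ·: Ww|WW
W/II-1 aff I-1×I-2: Ww
W/II-2 aff I-1×I-2: Ww
⇒ W over [I-1,I-2,II-1,II-2]: 2 consistent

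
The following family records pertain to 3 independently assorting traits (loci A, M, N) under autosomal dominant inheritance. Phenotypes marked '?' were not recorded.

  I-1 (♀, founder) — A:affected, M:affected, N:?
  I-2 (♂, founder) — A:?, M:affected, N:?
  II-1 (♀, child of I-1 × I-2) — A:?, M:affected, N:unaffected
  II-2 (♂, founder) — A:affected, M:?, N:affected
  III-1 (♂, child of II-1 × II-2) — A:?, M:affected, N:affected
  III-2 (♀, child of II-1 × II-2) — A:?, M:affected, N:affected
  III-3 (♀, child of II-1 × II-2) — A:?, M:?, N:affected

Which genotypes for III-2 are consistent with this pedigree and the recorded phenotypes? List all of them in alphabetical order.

III-2 ∈ {AA MM Nn, AA Mm Nn, Aa MM Nn, Aa Mm Nn, aa MM Nn, aa Mm Nn}

A/I-1 aff ·: Aa|AA
A/I-2 ? ·: aa|Aa|AA
A/II-1 ? I-1×I-2: aa|Aa|AA
A/II-2 aff ·: Aa|AA
A/III-1 ? II-1×II-2: aa|Aa|AA
A/III-2 ? II-1×II-2: aa|Aa|AA
A/III-3 ? II-1×II-2: aa|Aa|AA
⇒ A over [I-1,I-2,II-1,II-2,III-1,III-2,III-3]: 229 consistent
M/I-1 aff ·: Mm|MM
M/I-2 aff ·: Mm|MM
M/II-1 aff I-1×I-2: Mm|MM
M/II-2 ? ·: mm|Mm|MM
M/III-1 aff II-1×II-2: Mm|MM
M/III-2 aff II-1×II-2: Mm|MM
M/III-3 ? II-1×II-2: mm|Mm|MM
⇒ M over [I-1,I-2,II-1,II-2,III-1,III-2,III-3]: 106 consistent
N/I-1 ? ·: nn|Nn
N/I-2 ? ·: nn|Nn
N/II-1 un I-1×I-2: nn
N/II-2 aff ·: Nn|NN
N/III-1 aff II-1×II-2: Nn
N/III-2 aff II-1×II-2: Nn
N/III-3 aff II-1×II-2: Nn
⇒ N over [I-1,I-2,II-1,II-2,III-1,III-2,III-3]: 8 consistent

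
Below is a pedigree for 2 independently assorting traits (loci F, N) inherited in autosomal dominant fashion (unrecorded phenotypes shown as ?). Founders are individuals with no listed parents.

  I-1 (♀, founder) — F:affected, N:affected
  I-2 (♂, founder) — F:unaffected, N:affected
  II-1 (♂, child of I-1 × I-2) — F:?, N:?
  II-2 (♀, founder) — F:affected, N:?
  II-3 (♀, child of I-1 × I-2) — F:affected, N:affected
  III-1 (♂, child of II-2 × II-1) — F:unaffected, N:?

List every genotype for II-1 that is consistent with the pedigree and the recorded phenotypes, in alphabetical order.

II-1 ∈ {Ff NN, Ff Nn, Ff nn, ff NN, ff Nn, ff nn}

F/I-1 aff ·: Ff|FF
F/I-2 un ·: ff
F/II-1 ? I-1×I-2: ff|Ff
F/II-2 aff ·: Ff
F/II-3 aff I-1×I-2: Ff
F/III-1 un II-2×II-1: ff
⇒ F over [I-1,I-2,II-1,II-2,II-3,III-1]: 3 consistent
N/I-1 aff ·: Nn|NN
N/I-2 aff ·: Nn|NN
N/II-1 ? I-1×I-2: nn|Nn|NN
N/II-2 ? ·: nn|Nn|NN
N/II-3 aff I-1×I-2: Nn|NN
N/III-1 ? II-2×II-1: nn|Nn|NN
⇒ N over [I-1,I-2,II-1,II-2,II-3,III-1]: 78 consistent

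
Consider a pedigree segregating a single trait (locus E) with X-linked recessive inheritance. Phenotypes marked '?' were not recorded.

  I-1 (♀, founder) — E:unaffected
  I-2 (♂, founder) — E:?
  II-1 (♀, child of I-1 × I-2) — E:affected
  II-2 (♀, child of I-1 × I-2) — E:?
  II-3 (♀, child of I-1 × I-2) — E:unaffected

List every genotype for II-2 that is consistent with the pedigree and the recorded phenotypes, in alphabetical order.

II-2 ∈ {X^EX^e, X^eX^e}

E/I-1 un ·: X^EX^e
E/I-2 ? ·: X^eY
E/II-1 aff I-1×I-2: X^eX^e
E/II-2 ? I-1×I-2: X^EX^e|X^eX^e
E/II-3 un I-1×I-2: X^EX^e
⇒ E over [I-1,I-2,II-1,II-2,II-3]: 2 consistent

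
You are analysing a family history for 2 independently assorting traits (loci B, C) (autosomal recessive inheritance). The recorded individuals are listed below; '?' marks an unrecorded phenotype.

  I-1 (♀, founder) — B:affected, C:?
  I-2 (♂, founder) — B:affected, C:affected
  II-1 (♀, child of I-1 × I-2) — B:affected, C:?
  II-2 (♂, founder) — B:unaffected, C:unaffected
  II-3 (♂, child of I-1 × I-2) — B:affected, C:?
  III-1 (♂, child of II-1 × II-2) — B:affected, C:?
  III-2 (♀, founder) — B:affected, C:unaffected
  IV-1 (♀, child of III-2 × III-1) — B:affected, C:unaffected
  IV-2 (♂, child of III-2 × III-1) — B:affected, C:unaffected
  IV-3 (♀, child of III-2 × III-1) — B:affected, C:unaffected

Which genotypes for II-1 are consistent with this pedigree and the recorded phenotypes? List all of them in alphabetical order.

II-1 ∈ {bb Cc, bb cc}

B/I-1 aff ·: bb
B/I-2 aff ·: bb
B/II-1 aff I-1×I-2: bb
B/II-2 un ·: Bb
B/II-3 aff I-1×I-2: bb
B/III-1 aff II-1×II-2: bb
B/III-2 aff ·: bb
B/IV-1 aff III-2×III-1: bb
B/IV-2 aff III-2×III-1: bb
B/IV-3 aff III-2×III-1: bb
⇒ B over [I-1,I-2,II-1,II-2,II-3,III-1,III-2,IV-1,IV-2,IV-3]: 1 consistent
C/I-1 ? ·: CC|Cc|cc
C/I-2 aff ·: cc
C/II-1 ? I-1×I-2: Cc|cc
C/II-2 un ·: CC|Cc
C/II-3 ? I-1×I-2: Cc|cc
C/III-1 ? II-1×II-2: CC|Cc|cc
C/III-2 un ·: CC|Cc
C/IV-1 un III-2×III-1: CC|Cc
C/IV-2 un III-2×III-1: CC|Cc
C/IV-3 un III-2×III-1: CC|Cc
⇒ C over [I-1,I-2,II-1,II-2,II-3,III-1,III-2,IV-1,IV-2,IV-3]: 258 consistent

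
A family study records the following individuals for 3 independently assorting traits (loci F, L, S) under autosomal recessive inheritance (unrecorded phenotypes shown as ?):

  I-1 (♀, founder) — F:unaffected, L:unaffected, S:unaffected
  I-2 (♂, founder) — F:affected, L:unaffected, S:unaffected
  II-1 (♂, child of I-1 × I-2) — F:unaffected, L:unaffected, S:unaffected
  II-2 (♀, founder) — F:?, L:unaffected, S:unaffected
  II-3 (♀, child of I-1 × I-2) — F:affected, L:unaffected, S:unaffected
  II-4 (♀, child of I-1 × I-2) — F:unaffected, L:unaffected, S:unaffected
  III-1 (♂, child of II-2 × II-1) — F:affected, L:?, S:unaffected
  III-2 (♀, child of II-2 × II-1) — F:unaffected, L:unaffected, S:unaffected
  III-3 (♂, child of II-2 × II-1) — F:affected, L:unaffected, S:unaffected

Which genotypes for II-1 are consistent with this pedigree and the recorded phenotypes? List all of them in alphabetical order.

F/I-1 un ·: Ff
F/I-2 aff ·: ff
F/II-1 un I-1×I-2: Ff
F/II-2 ? ·: Ff|ff
F/II-3 aff I-1×I-2: ff
F/II-4 un I-1×I-2: Ff
F/III-1 aff II-2×II-1: ff
F/III-2 un II-2×II-1: FF|Ff
F/III-3 aff II-2×II-1: ff
⇒ F over [I-1,I-2,II-1,II-2,II-3,II-4,III-1,III-2,III-3]: 3 consistent
L/I-1 un ·: LL|Ll
L/I-2 un ·: LL|Ll
L/II-1 un I-1×I-2: LL|Ll
L/II-2 un ·: LL|Ll
L/II-3 un I-1×I-2: LL|Ll
L/II-4 un I-1×I-2: LL|Ll
L/III-1 ? II-2×II-1: LL|Ll|ll
L/III-2 un II-2×II-1: LL|Ll
L/III-3 un II-2×II-1: LL|Ll
⇒ L over [I-1,I-2,II-1,II-2,II-3,II-4,III-1,III-2,III-3]: 357 consistent
S/I-1 un ·: SS|Ss
S/I-2 un ·: SS|Ss
S/II-1 un I-1×I-2: SS|Ss
S/II-2 un ·: SS|Ss
S/II-3 un I-1×I-2: SS|Ss
S/II-4 un I-1×I-2: SS|Ss
S/III-1 un II-2×II-1: SS|Ss
S/III-2 un II-2×II-1: SS|Ss
S/III-3 un II-2×II-1: SS|Ss
⇒ S over [I-1,I-2,II-1,II-2,II-3,II-4,III-1,III-2,III-3]: 309 consistent

II-1 ∈ {Ff LL SS, Ff LL Ss, Ff Ll SS, Ff Ll Ss}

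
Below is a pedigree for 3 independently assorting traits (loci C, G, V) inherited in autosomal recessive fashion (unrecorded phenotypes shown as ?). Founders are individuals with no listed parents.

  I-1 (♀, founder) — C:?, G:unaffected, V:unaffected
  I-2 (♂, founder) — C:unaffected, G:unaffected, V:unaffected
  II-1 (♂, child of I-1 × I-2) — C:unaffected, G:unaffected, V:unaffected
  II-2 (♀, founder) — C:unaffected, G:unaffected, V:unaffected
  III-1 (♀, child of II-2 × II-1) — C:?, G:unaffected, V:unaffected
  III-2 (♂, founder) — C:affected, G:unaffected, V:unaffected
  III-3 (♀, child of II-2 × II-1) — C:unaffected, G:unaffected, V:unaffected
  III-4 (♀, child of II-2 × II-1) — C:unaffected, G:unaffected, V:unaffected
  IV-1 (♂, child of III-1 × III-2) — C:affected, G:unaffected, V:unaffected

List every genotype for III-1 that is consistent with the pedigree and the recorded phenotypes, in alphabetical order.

C/I-1 ? ·: CC|Cc|cc
C/I-2 un ·: CC|Cc
C/II-1 un I-1×I-2: CC|Cc
C/II-2 un ·: CC|Cc
C/III-1 ? II-2×II-1: Cc|cc
C/III-2 aff ·: cc
C/III-3 un II-2×II-1: CC|Cc
C/III-4 un II-2×II-1: CC|Cc
C/IV-1 aff III-1×III-2: cc
⇒ C over [I-1,I-2,II-1,II-2,III-1,III-2,III-3,III-4,IV-1]: 76 consistent
G/I-1 un ·: GG|Gg
G/I-2 un ·: GG|Gg
G/II-1 un I-1×I-2: GG|Gg
G/II-2 un ·: GG|Gg
G/III-1 un II-2×II-1: GG|Gg
G/III-2 un ·: GG|Gg
G/III-3 un II-2×II-1: GG|Gg
G/III-4 un II-2×II-1: GG|Gg
G/IV-1 un III-1×III-2: GG|Gg
⇒ G over [I-1,I-2,II-1,II-2,III-1,III-2,III-3,III-4,IV-1]: 292 consistent
V/I-1 un ·: VV|Vv
V/I-2 un ·: VV|Vv
V/II-1 un I-1×I-2: VV|Vv
V/II-2 un ·: VV|Vv
V/III-1 un II-2×II-1: VV|Vv
V/III-2 un ·: VV|Vv
V/III-3 un II-2×II-1: VV|Vv
V/III-4 un II-2×II-1: VV|Vv
V/IV-1 un III-1×III-2: VV|Vv
⇒ V over [I-1,I-2,II-1,II-2,III-1,III-2,III-3,III-4,IV-1]: 292 consistent

III-1 ∈ {Cc GG VV, Cc GG Vv, Cc Gg VV, Cc Gg Vv, cc GG VV, cc GG Vv, cc Gg VV, cc Gg Vv}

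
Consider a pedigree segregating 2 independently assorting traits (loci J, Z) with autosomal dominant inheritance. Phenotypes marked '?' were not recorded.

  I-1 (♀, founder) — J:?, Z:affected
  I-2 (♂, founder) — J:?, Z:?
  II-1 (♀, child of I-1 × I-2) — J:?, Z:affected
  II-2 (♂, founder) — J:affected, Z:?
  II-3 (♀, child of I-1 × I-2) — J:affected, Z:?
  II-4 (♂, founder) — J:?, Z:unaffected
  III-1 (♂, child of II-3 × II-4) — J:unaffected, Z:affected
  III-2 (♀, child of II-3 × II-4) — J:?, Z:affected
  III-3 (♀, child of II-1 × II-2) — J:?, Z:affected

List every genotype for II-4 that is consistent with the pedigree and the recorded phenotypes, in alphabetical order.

II-4 ∈ {Jj zz, jj zz}

J/I-1 ? ·: jj|Jj|JJ
J/I-2 ? ·: jj|Jj|JJ
J/II-1 ? I-1×I-2: jj|Jj|JJ
J/II-2 aff ·: Jj|JJ
J/II-3 aff I-1×I-2: Jj
J/II-4 ? ·: jj|Jj
J/III-1 un II-3×II-4: jj
J/III-2 ? II-3×II-4: jj|Jj|JJ
J/III-3 ? II-1×II-2: jj|Jj|JJ
⇒ J over [I-1,I-2,II-1,II-2,II-3,II-4,III-1,III-2,III-3]: 265 consistent
Z/I-1 aff ·: Zz|ZZ
Z/I-2 ? ·: zz|Zz|ZZ
Z/II-1 aff I-1×I-2: Zz|ZZ
Z/II-2 ? ·: zz|Zz|ZZ
Z/II-3 ? I-1×I-2: Zz|ZZ
Z/II-4 un ·: zz
Z/III-1 aff II-3×II-4: Zz
Z/III-2 aff II-3×II-4: Zz
Z/III-3 aff II-1×II-2: Zz|ZZ
⇒ Z over [I-1,I-2,II-1,II-2,II-3,II-4,III-1,III-2,III-3]: 68 consistent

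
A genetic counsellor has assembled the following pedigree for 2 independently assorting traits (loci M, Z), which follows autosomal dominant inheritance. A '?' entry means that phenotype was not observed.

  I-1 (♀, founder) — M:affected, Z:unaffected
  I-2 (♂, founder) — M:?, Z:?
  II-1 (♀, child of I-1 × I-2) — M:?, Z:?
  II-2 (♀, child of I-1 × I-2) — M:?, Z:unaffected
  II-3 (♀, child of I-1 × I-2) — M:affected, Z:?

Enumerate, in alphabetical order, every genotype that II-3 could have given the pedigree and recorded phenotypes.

M/I-1 aff ·: Mm|MM
M/I-2 ? ·: mm|Mm|MM
M/II-1 ? I-1×I-2: mm|Mm|MM
M/II-2 ? I-1×I-2: mm|Mm|MM
M/II-3 aff I-1×I-2: Mm|MM
⇒ M over [I-1,I-2,II-1,II-2,II-3]: 40 consistent
Z/I-1 un ·: zz
Z/I-2 ? ·: zz|Zz
Z/II-1 ? I-1×I-2: zz|Zz
Z/II-2 un I-1×I-2: zz
Z/II-3 ? I-1×I-2: zz|Zz
⇒ Z over [I-1,I-2,II-1,II-2,II-3]: 5 consistent

II-3 ∈ {MM Zz, MM zz, Mm Zz, Mm zz}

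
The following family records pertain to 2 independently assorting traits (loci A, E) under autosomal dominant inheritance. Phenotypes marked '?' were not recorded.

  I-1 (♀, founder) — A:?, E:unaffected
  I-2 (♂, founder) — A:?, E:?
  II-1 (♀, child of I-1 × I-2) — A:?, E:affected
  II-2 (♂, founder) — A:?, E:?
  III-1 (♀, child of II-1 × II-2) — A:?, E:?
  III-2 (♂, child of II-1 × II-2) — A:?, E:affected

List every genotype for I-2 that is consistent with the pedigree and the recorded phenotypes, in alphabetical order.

A/I-1 ? ·: aa|Aa|AA
A/I-2 ? ·: aa|Aa|AA
A/II-1 ? I-1×I-2: aa|Aa|AA
A/II-2 ? ·: aa|Aa|AA
A/III-1 ? II-1×II-2: aa|Aa|AA
A/III-2 ? II-1×II-2: aa|Aa|AA
⇒ A over [I-1,I-2,II-1,II-2,III-1,III-2]: 167 consistent
E/I-1 un ·: ee
E/I-2 ? ·: Ee|EE
E/II-1 aff I-1×I-2: Ee
E/II-2 ? ·: ee|Ee|EE
E/III-1 ? II-1×II-2: ee|Ee|EE
E/III-2 aff II-1×II-2: Ee|EE
⇒ E over [I-1,I-2,II-1,II-2,III-1,III-2]: 24 consistent

I-2 ∈ {AA EE, AA Ee, Aa EE, Aa Ee, aa EE, aa Ee}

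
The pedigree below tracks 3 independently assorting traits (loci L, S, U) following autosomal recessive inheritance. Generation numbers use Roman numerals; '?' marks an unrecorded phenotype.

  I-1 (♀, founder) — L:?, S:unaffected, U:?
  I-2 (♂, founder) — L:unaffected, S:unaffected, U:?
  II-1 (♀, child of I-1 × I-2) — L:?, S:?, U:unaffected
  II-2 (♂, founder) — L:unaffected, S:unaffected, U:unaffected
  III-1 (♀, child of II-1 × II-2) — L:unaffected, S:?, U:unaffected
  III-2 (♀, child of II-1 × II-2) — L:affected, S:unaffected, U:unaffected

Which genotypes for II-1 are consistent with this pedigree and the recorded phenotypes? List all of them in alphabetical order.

II-1 ∈ {Ll SS UU, Ll SS Uu, Ll Ss UU, Ll Ss Uu, Ll ss UU, Ll ss Uu, ll SS UU, ll SS Uu, ll Ss UU, ll Ss Uu, ll ss UU, ll ss Uu}

L/I-1 ? ·: LL|Ll|ll
L/I-2 un ·: LL|Ll
L/II-1 ? I-1×I-2: Ll|ll
L/II-2 un ·: Ll
L/III-1 un II-1×II-2: LL|Ll
L/III-2 aff II-1×II-2: ll
⇒ L over [I-1,I-2,II-1,II-2,III-1,III-2]: 12 consistent
S/I-1 un ·: SS|Ss
S/I-2 un ·: SS|Ss
S/II-1 ? I-1×I-2: SS|Ss|ss
S/II-2 un ·: SS|Ss
S/III-1 ? II-1×II-2: SS|Ss|ss
S/III-2 un II-1×II-2: SS|Ss
⇒ S over [I-1,I-2,II-1,II-2,III-1,III-2]: 53 consistent
U/I-1 ? ·: UU|Uu|uu
U/I-2 ? ·: UU|Uu|uu
U/II-1 un I-1×I-2: UU|Uu
U/II-2 un ·: UU|Uu
U/III-1 un II-1×II-2: UU|Uu
U/III-2 un II-1×II-2: UU|Uu
⇒ U over [I-1,I-2,II-1,II-2,III-1,III-2]: 76 consistent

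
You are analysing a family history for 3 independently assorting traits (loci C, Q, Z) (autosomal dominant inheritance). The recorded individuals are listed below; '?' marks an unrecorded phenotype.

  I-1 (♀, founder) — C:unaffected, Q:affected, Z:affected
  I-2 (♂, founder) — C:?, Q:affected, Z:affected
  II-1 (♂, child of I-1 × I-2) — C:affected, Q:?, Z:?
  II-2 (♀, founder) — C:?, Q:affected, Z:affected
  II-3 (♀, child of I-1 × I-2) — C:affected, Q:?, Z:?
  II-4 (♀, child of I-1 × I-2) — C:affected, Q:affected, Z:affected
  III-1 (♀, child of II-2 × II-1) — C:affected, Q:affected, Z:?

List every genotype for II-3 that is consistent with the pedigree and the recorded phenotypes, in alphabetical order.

II-3 ∈ {Cc QQ ZZ, Cc QQ Zz, Cc QQ zz, Cc Qq ZZ, Cc Qq Zz, Cc Qq zz, Cc qq ZZ, Cc qq Zz, Cc qq zz}

C/I-1 un ·: cc
C/I-2 ? ·: Cc|CC
C/II-1 aff I-1×I-2: Cc
C/II-2 ? ·: cc|Cc|CC
C/II-3 aff I-1×I-2: Cc
C/II-4 aff I-1×I-2: Cc
C/III-1 aff II-2×II-1: Cc|CC
⇒ C over [I-1,I-2,II-1,II-2,II-3,II-4,III-1]: 10 consistent
Q/I-1 aff ·: Qq|QQ
Q/I-2 aff ·: Qq|QQ
Q/II-1 ? I-1×I-2: qq|Qq|QQ
Q/II-2 aff ·: Qq|QQ
Q/II-3 ? I-1×I-2: qq|Qq|QQ
Q/II-4 aff I-1×I-2: Qq|QQ
Q/III-1 aff II-2×II-1: Qq|QQ
⇒ Q over [I-1,I-2,II-1,II-2,II-3,II-4,III-1]: 113 consistent
Z/I-1 aff ·: Zz|ZZ
Z/I-2 aff ·: Zz|ZZ
Z/II-1 ? I-1×I-2: zz|Zz|ZZ
Z/II-2 aff ·: Zz|ZZ
Z/II-3 ? I-1×I-2: zz|Zz|ZZ
Z/II-4 aff I-1×I-2: Zz|ZZ
Z/III-1 ? II-2×II-1: zz|Zz|ZZ
⇒ Z over [I-1,I-2,II-1,II-2,II-3,II-4,III-1]: 133 consistent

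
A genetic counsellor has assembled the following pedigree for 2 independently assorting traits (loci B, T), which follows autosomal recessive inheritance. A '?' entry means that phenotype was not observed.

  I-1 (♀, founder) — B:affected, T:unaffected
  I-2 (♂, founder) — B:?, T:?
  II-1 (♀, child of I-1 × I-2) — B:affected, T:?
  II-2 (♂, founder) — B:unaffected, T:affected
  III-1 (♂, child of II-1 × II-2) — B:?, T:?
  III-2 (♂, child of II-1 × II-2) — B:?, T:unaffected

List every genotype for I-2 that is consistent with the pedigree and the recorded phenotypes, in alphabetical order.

B/I-1 aff ·: bb
B/I-2 ? ·: Bb|bb
B/II-1 aff I-1×I-2: bb
B/II-2 un ·: BB|Bb
B/III-1 ? II-1×II-2: Bb|bb
B/III-2 ? II-1×II-2: Bb|bb
⇒ B over [I-1,I-2,II-1,II-2,III-1,III-2]: 10 consistent
T/I-1 un ·: TT|Tt
T/I-2 ? ·: TT|Tt|tt
T/II-1 ? I-1×I-2: TT|Tt
T/II-2 aff ·: tt
T/III-1 ? II-1×II-2: Tt|tt
T/III-2 un II-1×II-2: Tt
⇒ T over [I-1,I-2,II-1,II-2,III-1,III-2]: 14 consistent

I-2 ∈ {Bb TT, Bb Tt, Bb tt, bb TT, bb Tt, bb tt}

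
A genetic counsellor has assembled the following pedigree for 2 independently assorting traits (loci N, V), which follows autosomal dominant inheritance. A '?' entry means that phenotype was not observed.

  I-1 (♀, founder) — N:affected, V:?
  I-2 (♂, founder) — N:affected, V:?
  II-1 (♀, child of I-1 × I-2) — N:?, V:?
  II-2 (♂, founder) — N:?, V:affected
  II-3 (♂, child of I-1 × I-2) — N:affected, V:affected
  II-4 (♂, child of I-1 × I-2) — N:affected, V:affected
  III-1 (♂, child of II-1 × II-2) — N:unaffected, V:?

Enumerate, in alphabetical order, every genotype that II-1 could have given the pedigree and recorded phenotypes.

II-1 ∈ {Nn VV, Nn Vv, Nn vv, nn VV, nn Vv, nn vv}

N/I-1 aff ·: Nn|NN
N/I-2 aff ·: Nn|NN
N/II-1 ? I-1×I-2: nn|Nn
N/II-2 ? ·: nn|Nn
N/II-3 aff I-1×I-2: Nn|NN
N/II-4 aff I-1×I-2: Nn|NN
N/III-1 un II-1×II-2: nn
⇒ N over [I-1,I-2,II-1,II-2,II-3,II-4,III-1]: 32 consistent
V/I-1 ? ·: vv|Vv|VV
V/I-2 ? ·: vv|Vv|VV
V/II-1 ? I-1×I-2: vv|Vv|VV
V/II-2 aff ·: Vv|VV
V/II-3 aff I-1×I-2: Vv|VV
V/II-4 aff I-1×I-2: Vv|VV
V/III-1 ? II-1×II-2: vv|Vv|VV
⇒ V over [I-1,I-2,II-1,II-2,II-3,II-4,III-1]: 137 consistent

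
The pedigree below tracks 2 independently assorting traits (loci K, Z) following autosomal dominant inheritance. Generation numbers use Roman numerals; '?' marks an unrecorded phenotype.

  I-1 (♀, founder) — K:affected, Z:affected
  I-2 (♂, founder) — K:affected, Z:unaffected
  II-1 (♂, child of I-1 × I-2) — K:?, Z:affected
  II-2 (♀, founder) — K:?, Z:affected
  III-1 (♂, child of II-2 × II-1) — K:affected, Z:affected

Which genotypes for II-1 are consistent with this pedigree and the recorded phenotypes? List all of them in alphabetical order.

II-1 ∈ {KK Zz, Kk Zz, kk Zz}

K/I-1 aff ·: Kk|KK
K/I-2 aff ·: Kk|KK
K/II-1 ? I-1×I-2: kk|Kk|KK
K/II-2 ? ·: kk|Kk|KK
K/III-1 aff II-2×II-1: Kk|KK
⇒ K over [I-1,I-2,II-1,II-2,III-1]: 33 consistent
Z/I-1 aff ·: Zz|ZZ
Z/I-2 un ·: zz
Z/II-1 aff I-1×I-2: Zz
Z/II-2 aff ·: Zz|ZZ
Z/III-1 aff II-2×II-1: Zz|ZZ
⇒ Z over [I-1,I-2,II-1,II-2,III-1]: 8 consistent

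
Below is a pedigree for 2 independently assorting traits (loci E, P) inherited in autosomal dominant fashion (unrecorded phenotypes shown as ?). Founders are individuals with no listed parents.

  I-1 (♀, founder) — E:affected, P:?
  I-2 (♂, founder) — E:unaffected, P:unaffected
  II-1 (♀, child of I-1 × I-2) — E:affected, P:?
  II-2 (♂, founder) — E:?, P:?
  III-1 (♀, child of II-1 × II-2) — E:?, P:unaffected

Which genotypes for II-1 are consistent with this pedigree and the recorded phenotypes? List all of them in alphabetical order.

E/I-1 aff ·: Ee|EE
E/I-2 un ·: ee
E/II-1 aff I-1×I-2: Ee
E/II-2 ? ·: ee|Ee|EE
E/III-1 ? II-1×II-2: ee|Ee|EE
⇒ E over [I-1,I-2,II-1,II-2,III-1]: 14 consistent
P/I-1 ? ·: pp|Pp|PP
P/I-2 un ·: pp
P/II-1 ? I-1×I-2: pp|Pp
P/II-2 ? ·: pp|Pp
P/III-1 un II-1×II-2: pp
⇒ P over [I-1,I-2,II-1,II-2,III-1]: 8 consistent

II-1 ∈ {Ee Pp, Ee pp}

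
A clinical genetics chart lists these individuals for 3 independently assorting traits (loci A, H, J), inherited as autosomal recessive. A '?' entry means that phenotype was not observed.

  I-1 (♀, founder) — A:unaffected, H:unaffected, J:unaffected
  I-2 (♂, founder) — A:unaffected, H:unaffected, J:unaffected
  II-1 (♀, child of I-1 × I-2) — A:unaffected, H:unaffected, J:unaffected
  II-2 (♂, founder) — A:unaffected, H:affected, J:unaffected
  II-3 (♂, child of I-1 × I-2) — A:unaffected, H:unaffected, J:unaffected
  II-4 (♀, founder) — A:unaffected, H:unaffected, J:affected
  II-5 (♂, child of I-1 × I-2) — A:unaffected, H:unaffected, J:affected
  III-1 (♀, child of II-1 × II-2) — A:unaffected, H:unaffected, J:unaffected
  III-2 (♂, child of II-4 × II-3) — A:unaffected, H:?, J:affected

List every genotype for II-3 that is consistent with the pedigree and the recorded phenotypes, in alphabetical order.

A/I-1 un ·: AA|Aa
A/I-2 un ·: AA|Aa
A/II-1 un I-1×I-2: AA|Aa
A/II-2 un ·: AA|Aa
A/II-3 un I-1×I-2: AA|Aa
A/II-4 un ·: AA|Aa
A/II-5 un I-1×I-2: AA|Aa
A/III-1 un II-1×II-2: AA|Aa
A/III-2 un II-4×II-3: AA|Aa
⇒ A over [I-1,I-2,II-1,II-2,II-3,II-4,II-5,III-1,III-2]: 303 consistent
H/I-1 un ·: HH|Hh
H/I-2 un ·: HH|Hh
H/II-1 un I-1×I-2: HH|Hh
H/II-2 aff ·: hh
H/II-3 un I-1×I-2: HH|Hh
H/II-4 un ·: HH|Hh
H/II-5 un I-1×I-2: HH|Hh
H/III-1 un II-1×II-2: Hh
H/III-2 ? II-4×II-3: HH|Hh|hh
⇒ H over [I-1,I-2,II-1,II-2,II-3,II-4,II-5,III-1,III-2]: 99 consistent
J/I-1 un ·: Jj
J/I-2 un ·: Jj
J/II-1 un I-1×I-2: JJ|Jj
J/II-2 un ·: JJ|Jj
J/II-3 un I-1×I-2: Jj
J/II-4 aff ·: jj
J/II-5 aff I-1×I-2: jj
J/III-1 un II-1×II-2: JJ|Jj
J/III-2 aff II-4×II-3: jj
⇒ J over [I-1,I-2,II-1,II-2,II-3,II-4,II-5,III-1,III-2]: 7 consistent

II-3 ∈ {AA HH Jj, AA Hh Jj, Aa HH Jj, Aa Hh Jj}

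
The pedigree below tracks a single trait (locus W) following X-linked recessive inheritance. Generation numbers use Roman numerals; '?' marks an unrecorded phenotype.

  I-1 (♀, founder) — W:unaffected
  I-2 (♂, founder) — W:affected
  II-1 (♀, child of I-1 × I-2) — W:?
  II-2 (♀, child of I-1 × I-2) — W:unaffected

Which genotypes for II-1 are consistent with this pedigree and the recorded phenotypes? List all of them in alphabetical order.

W/I-1 un ·: X^WX^W|X^WX^w
W/I-2 aff ·: X^wY
W/II-1 ? I-1×I-2: X^WX^w|X^wX^w
W/II-2 un I-1×I-2: X^WX^w
⇒ W over [I-1,I-2,II-1,II-2]: 3 consistent

II-1 ∈ {X^WX^w, X^wX^w}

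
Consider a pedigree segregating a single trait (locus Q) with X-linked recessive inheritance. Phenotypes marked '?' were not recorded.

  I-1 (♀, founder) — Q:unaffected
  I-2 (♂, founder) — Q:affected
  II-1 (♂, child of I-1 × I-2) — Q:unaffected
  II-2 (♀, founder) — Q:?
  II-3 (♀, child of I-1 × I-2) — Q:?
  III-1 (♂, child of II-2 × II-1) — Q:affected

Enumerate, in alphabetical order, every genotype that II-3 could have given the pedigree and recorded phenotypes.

II-3 ∈ {X^QX^q, X^qX^q}

Q/I-1 un ·: X^QX^Q|X^QX^q
Q/I-2 aff ·: X^qY
Q/II-1 un I-1×I-2: X^QY
Q/II-2 ? ·: X^QX^q|X^qX^q
Q/II-3 ? I-1×I-2: X^QX^q|X^qX^q
Q/III-1 aff II-2×II-1: X^qY
⇒ Q over [I-1,I-2,II-1,II-2,II-3,III-1]: 6 consistent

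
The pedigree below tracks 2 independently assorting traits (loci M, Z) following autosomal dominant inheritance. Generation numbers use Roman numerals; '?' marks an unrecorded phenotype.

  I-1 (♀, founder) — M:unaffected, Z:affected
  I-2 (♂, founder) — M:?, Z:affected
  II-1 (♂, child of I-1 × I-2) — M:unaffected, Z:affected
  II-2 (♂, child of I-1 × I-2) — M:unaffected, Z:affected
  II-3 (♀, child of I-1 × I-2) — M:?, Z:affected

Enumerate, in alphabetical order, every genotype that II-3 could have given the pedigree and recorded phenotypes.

II-3 ∈ {Mm ZZ, Mm Zz, mm ZZ, mm Zz}

M/I-1 un ·: mm
M/I-2 ? ·: mm|Mm
M/II-1 un I-1×I-2: mm
M/II-2 un I-1×I-2: mm
M/II-3 ? I-1×I-2: mm|Mm
⇒ M over [I-1,I-2,II-1,II-2,II-3]: 3 consistent
Z/I-1 aff ·: Zz|ZZ
Z/I-2 aff ·: Zz|ZZ
Z/II-1 aff I-1×I-2: Zz|ZZ
Z/II-2 aff I-1×I-2: Zz|ZZ
Z/II-3 aff I-1×I-2: Zz|ZZ
⇒ Z over [I-1,I-2,II-1,II-2,II-3]: 25 consistent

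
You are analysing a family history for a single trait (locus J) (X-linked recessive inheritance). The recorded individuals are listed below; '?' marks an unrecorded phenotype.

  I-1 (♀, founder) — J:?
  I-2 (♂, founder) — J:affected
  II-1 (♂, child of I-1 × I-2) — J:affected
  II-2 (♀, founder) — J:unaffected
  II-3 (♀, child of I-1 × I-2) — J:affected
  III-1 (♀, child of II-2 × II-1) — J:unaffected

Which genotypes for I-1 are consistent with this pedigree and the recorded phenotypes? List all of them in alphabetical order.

I-1 ∈ {X^JX^j, X^jX^j}

J/I-1 ? ·: X^JX^j|X^jX^j
J/I-2 aff ·: X^jY
J/II-1 aff I-1×I-2: X^jY
J/II-2 un ·: X^JX^J|X^JX^j
J/II-3 aff I-1×I-2: X^jX^j
J/III-1 un II-2×II-1: X^JX^j
⇒ J over [I-1,I-2,II-1,II-2,II-3,III-1]: 4 consistent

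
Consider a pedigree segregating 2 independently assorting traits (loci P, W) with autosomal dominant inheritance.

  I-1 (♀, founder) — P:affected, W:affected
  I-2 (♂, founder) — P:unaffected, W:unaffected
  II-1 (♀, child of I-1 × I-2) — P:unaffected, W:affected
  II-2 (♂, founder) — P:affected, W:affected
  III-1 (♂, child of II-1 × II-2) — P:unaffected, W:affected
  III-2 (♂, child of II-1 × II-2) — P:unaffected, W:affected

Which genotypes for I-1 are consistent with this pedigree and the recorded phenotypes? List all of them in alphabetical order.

P/I-1 aff ·: Pp
P/I-2 un ·: pp
P/II-1 un I-1×I-2: pp
P/II-2 aff ·: Pp
P/III-1 un II-1×II-2: pp
P/III-2 un II-1×II-2: pp
⇒ P over [I-1,I-2,II-1,II-2,III-1,III-2]: 1 consistent
W/I-1 aff ·: Ww|WW
W/I-2 un ·: ww
W/II-1 aff I-1×I-2: Ww
W/II-2 aff ·: Ww|WW
W/III-1 aff II-1×II-2: Ww|WW
W/III-2 aff II-1×II-2: Ww|WW
⇒ W over [I-1,I-2,II-1,II-2,III-1,III-2]: 16 consistent

I-1 ∈ {Pp WW, Pp Ww}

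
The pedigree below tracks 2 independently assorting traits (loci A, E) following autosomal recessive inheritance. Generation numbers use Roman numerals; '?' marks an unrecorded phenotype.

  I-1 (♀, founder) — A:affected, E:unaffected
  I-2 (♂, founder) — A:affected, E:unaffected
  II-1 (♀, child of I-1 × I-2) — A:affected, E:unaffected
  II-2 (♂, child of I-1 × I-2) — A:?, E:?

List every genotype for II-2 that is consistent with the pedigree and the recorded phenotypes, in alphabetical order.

II-2 ∈ {aa EE, aa Ee, aa ee}

A/I-1 aff ·: aa
A/I-2 aff ·: aa
A/II-1 aff I-1×I-2: aa
A/II-2 ? I-1×I-2: aa
⇒ A over [I-1,I-2,II-1,II-2]: 1 consistent
E/I-1 un ·: EE|Ee
E/I-2 un ·: EE|Ee
E/II-1 un I-1×I-2: EE|Ee
E/II-2 ? I-1×I-2: EE|Ee|ee
⇒ E over [I-1,I-2,II-1,II-2]: 15 consistent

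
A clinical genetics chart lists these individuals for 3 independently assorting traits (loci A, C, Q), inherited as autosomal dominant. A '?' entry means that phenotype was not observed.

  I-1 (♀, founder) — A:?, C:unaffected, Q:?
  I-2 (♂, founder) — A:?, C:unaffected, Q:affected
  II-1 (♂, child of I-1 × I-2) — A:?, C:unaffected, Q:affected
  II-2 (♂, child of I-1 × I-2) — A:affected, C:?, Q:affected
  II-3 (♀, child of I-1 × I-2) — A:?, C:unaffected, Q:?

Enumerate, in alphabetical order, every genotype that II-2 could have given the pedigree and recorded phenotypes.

A/I-1 ? ·: aa|Aa|AA
A/I-2 ? ·: aa|Aa|AA
A/II-1 ? I-1×I-2: aa|Aa|AA
A/II-2 aff I-1×I-2: Aa|AA
A/II-3 ? I-1×I-2: aa|Aa|AA
⇒ A over [I-1,I-2,II-1,II-2,II-3]: 45 consistent
C/I-1 un ·: cc
C/I-2 un ·: cc
C/II-1 un I-1×I-2: cc
C/II-2 ? I-1×I-2: cc
C/II-3 un I-1×I-2: cc
⇒ C over [I-1,I-2,II-1,II-2,II-3]: 1 consistent
Q/I-1 ? ·: qq|Qq|QQ
Q/I-2 aff ·: Qq|QQ
Q/II-1 aff I-1×I-2: Qq|QQ
Q/II-2 aff I-1×I-2: Qq|QQ
Q/II-3 ? I-1×I-2: qq|Qq|QQ
⇒ Q over [I-1,I-2,II-1,II-2,II-3]: 32 consistent

II-2 ∈ {AA cc QQ, AA cc Qq, Aa cc QQ, Aa cc Qq}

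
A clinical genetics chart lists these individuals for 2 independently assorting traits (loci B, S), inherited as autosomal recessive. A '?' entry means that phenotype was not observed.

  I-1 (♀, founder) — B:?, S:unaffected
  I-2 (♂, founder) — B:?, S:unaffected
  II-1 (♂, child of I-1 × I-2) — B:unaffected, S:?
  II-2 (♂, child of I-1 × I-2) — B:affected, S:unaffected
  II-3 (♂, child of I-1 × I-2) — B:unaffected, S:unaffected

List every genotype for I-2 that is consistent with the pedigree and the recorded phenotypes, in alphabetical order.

B/I-1 ? ·: Bb|bb
B/I-2 ? ·: Bb|bb
B/II-1 un I-1×I-2: BB|Bb
B/II-2 aff I-1×I-2: bb
B/II-3 un I-1×I-2: BB|Bb
⇒ B over [I-1,I-2,II-1,II-2,II-3]: 6 consistent
S/I-1 un ·: SS|Ss
S/I-2 un ·: SS|Ss
S/II-1 ? I-1×I-2: SS|Ss|ss
S/II-2 un I-1×I-2: SS|Ss
S/II-3 un I-1×I-2: SS|Ss
⇒ S over [I-1,I-2,II-1,II-2,II-3]: 29 consistent

I-2 ∈ {Bb SS, Bb Ss, bb SS, bb Ss}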